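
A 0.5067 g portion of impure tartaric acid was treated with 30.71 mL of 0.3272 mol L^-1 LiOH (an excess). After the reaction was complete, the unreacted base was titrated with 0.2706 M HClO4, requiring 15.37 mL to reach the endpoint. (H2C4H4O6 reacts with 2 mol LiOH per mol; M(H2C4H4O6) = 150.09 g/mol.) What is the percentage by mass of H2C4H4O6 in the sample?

Total n(LiOH) added = 0.3272 x 0.03071 = 0.01005 mol.
n(HClO4) used = 0.2706 x 0.01537 = 0.004159 mol, which equals the excess n(LiOH).
So n(LiOH) consumed by the sample = 0.01005 - 0.004159 = 0.005889 mol.
n(H2C4H4O6) = 0.005889 / 2 = 0.002945 mol.
mass H2C4H4O6 = 0.002945 x 150.09 = 0.4420 g, so %H2C4H4O6 = 0.4420/0.5067 x 100 = 87.2%.

87.2%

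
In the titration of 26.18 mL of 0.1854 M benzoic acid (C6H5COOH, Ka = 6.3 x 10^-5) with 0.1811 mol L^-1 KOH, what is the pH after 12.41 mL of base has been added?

Initial n(C6H5COOH) = 0.1854 x 0.02618 = 0.004854 mol.
n(KOH) added = 0.1811 x 0.01241 = 0.002247 mol, converting that many moles of C6H5COOH to C6H5COO-.
Remaining n(C6H5COOH) = 0.002606 mol; n(C6H5COO-) = 0.002247 mol.
By Henderson-Hasselbalch, pH = pKa + log([A^-]/[HA]) = 4.20 + log(0.002247/0.002606) = 4.20 + (-0.06) = 4.14.

4.14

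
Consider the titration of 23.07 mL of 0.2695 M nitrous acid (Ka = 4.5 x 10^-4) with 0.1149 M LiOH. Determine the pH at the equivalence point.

n(HNO2) = 0.2695 x 0.02307 = 0.006217 mol; V(LiOH) at equivalence = 0.006217/0.1149 = 0.05411 L.
At equivalence all the acid is converted to NO2-; total volume = 0.02307 + 0.05411 = 0.07718 L, so [NO2-] = 0.006217/0.07718 = 0.08056 M.
Kb = Kw/Ka = 1.0e-14 / 4.5 x 10^-4 = 2.22e-11.
[OH^-] = sqrt(Kb x [NO2-]) = sqrt(2.22e-11 x 0.08056) = 1.34e-6 M.
pOH = 5.87, so pH = 14.00 - 5.87 = 8.13.

8.13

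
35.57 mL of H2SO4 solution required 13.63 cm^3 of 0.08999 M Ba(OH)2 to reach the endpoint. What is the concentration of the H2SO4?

n(Ba(OH)2) delivered = 0.08999 x 0.01363 = 0.001227 mol.
For a 1:1 reaction, n(H2SO4) = 0.001227 mol.
[H2SO4] = 0.001227 mol / 0.03557 L = 0.0345 M.

0.0345 M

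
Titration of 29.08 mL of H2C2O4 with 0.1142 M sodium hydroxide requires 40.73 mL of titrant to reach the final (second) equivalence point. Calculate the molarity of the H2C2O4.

n(NaOH) = 0.1142 x 0.04073 = 0.004651 mol.
At the final (second) equivalence point, 2 mol OH^- react per mol H2C2O4, so n(H2C2O4) = 0.004651 / 2 = 0.002326 mol.
[H2C2O4] = 0.002326 / 0.02908 L = 0.0800 M.

0.0800 M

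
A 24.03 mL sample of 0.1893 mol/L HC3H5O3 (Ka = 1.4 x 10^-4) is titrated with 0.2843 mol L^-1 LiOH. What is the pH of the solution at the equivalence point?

n(HC3H5O3) = 0.1893 x 0.02403 = 0.004549 mol; V(LiOH) at equivalence = 0.004549/0.2843 = 0.01600 L.
At equivalence all the acid is converted to C3H5O3-; total volume = 0.02403 + 0.01600 = 0.04003 L, so [C3H5O3-] = 0.004549/0.04003 = 0.1136 M.
Kb = Kw/Ka = 1.0e-14 / 1.4 x 10^-4 = 7.14e-11.
[OH^-] = sqrt(Kb x [C3H5O3-]) = sqrt(7.14e-11 x 0.1136) = 2.85e-6 M.
pOH = 5.55, so pH = 14.00 - 5.55 = 8.45.

8.45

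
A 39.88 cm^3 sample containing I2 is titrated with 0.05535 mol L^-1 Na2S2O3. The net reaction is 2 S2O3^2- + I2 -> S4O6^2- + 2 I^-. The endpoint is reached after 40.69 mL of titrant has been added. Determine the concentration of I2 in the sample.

0.0282 M

n(Na2S2O3) = 0.05535 x 0.04069 = 0.002252 mol.
From the balanced equation, 2 mol Na2S2O3 reacts with 1 mol I2, so n(I2) = 0.002252 x 1/2 = 0.001126 mol.
[I2] = 0.001126 / 0.03988 L = 0.0282 M.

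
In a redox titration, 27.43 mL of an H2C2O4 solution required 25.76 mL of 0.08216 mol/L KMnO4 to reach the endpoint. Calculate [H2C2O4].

n(KMnO4) = 0.08216 x 0.02576 = 0.002116 mol.
From the balanced equation, 2 mol KMnO4 reacts with 5 mol H2C2O4, so n(H2C2O4) = 0.002116 x 5/2 = 0.005291 mol.
[H2C2O4] = 0.005291 / 0.02743 L = 0.193 M.

0.193 M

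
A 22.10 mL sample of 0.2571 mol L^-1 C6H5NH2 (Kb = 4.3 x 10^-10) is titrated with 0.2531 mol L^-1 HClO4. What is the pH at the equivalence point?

2.76

n(C6H5NH2) = 0.2571 x 0.02210 = 0.005682 mol; V(HClO4) at equivalence = 0.005682/0.2531 = 0.02245 L.
At equivalence the base is fully converted to C6H5NH3+; total volume = 0.04455 L, so [C6H5NH3+] = 0.005682/0.04455 = 0.1275 M.
Ka(C6H5NH3+) = Kw/Kb = 1.0e-14 / 4.3 x 10^-10 = 2.33e-5.
[H^+] = sqrt(Ka x [C6H5NH3+]) = sqrt(2.33e-5 x 0.1275) = 0.00172 M.
pH = -log(0.00172) = 2.76.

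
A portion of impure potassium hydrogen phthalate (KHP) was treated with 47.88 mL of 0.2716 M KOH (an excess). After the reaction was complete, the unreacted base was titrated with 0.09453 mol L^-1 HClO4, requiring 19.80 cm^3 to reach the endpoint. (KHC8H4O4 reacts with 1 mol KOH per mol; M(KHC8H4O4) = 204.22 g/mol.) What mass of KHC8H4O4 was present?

Total n(KOH) added = 0.2716 x 0.04788 = 0.01300 mol.
n(HClO4) used = 0.09453 x 0.01980 = 0.001872 mol, which equals the excess n(KOH).
So n(KOH) consumed by the sample = 0.01300 - 0.001872 = 0.01113 mol.
n(KHC8H4O4) = 0.01113 / 1 = 0.01113 mol.
mass = 0.01113 mol x 204.22 g/mol = 2.27 g.

2.27 g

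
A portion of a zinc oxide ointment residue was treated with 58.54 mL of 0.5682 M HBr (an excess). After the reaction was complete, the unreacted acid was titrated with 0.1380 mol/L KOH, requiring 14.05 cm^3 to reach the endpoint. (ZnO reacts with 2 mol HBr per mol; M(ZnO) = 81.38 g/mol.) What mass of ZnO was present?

Total n(HBr) added = 0.5682 x 0.05854 = 0.03326 mol.
n(KOH) used = 0.1380 x 0.01405 = 0.001939 mol, which equals the excess n(HBr).
So n(HBr) consumed by the sample = 0.03326 - 0.001939 = 0.03132 mol.
n(ZnO) = 0.03132 / 2 = 0.01566 mol.
mass = 0.01566 mol x 81.38 g/mol = 1.27 g.

1.27 g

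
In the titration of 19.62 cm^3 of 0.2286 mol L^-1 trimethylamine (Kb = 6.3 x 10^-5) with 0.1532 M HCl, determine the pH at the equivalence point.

5.42

n((CH3)3N) = 0.2286 x 0.01962 = 0.004485 mol; V(HCl) at equivalence = 0.004485/0.1532 = 0.02928 L.
At equivalence the base is fully converted to (CH3)3NH+; total volume = 0.04890 L, so [(CH3)3NH+] = 0.004485/0.04890 = 0.09173 M.
Ka((CH3)3NH+) = Kw/Kb = 1.0e-14 / 6.3 x 10^-5 = 1.59e-10.
[H^+] = sqrt(Ka x [(CH3)3NH+]) = sqrt(1.59e-10 x 0.09173) = 3.82e-6 M.
pH = -log(3.82e-6) = 5.42.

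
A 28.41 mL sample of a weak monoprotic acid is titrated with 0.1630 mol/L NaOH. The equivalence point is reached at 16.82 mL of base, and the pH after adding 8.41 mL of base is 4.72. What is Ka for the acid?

8.41 mL is half of the equivalence volume, so this is the half-equivalence point where [HA] = [A^-].
At half-equivalence pH = pKa, so pKa = 4.72.
Ka = 10^(-4.72) = 1.9 x 10^-5.

1.9 x 10^-5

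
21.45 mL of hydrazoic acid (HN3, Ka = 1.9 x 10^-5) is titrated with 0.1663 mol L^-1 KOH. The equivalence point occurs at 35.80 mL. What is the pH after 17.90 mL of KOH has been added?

4.72

17.90 mL is exactly half the equivalence volume (35.80/2), i.e. the half-equivalence point.
There, n(HA) = n(A^-), so pH = pKa = -log(1.9 x 10^-5) = 4.72.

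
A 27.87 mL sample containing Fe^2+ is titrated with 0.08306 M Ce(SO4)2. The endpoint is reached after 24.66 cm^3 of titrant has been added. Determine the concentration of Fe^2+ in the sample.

n(Ce(SO4)2) = 0.08306 x 0.02466 = 0.002048 mol.
From the balanced equation, 1 mol Ce(SO4)2 reacts with 1 mol Fe^2+, so n(Fe^2+) = 0.002048 x 1/1 = 0.002048 mol.
[Fe^2+] = 0.002048 / 0.02787 L = 0.0735 M.

0.0735 M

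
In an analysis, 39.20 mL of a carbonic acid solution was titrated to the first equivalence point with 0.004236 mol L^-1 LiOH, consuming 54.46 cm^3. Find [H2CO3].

n(LiOH) = 0.004236 x 0.05446 = 0.0002307 mol.
At the first equivalence point, 1 mol OH^- react per mol H2CO3, so n(H2CO3) = 0.0002307 / 1 = 0.0002307 mol.
[H2CO3] = 0.0002307 / 0.03920 L = 0.00589 M.

0.00589 M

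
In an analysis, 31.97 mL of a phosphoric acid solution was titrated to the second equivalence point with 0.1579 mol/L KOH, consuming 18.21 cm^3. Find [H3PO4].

0.0450 M

n(KOH) = 0.1579 x 0.01821 = 0.002875 mol.
At the second equivalence point, 2 mol OH^- react per mol H3PO4, so n(H3PO4) = 0.002875 / 2 = 0.001438 mol.
[H3PO4] = 0.001438 / 0.03197 L = 0.0450 M.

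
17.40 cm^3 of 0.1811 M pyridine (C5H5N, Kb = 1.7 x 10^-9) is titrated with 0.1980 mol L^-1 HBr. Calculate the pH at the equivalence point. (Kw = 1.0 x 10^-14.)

n(C5H5N) = 0.1811 x 0.01740 = 0.003151 mol; V(HBr) at equivalence = 0.003151/0.1980 = 0.01591 L.
At equivalence the base is fully converted to C5H5NH+; total volume = 0.03331 L, so [C5H5NH+] = 0.003151/0.03331 = 0.09459 M.
Ka(C5H5NH+) = Kw/Kb = 1.0e-14 / 1.7 x 10^-9 = 5.88e-6.
[H^+] = sqrt(Ka x [C5H5NH+]) = sqrt(5.88e-6 x 0.09459) = 0.000746 M.
pH = -log(0.000746) = 3.13.

3.13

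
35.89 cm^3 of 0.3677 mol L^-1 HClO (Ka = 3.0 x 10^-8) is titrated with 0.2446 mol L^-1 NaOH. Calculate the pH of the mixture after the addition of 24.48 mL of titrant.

7.44

Initial n(HClO) = 0.3677 x 0.03589 = 0.01320 mol.
n(NaOH) added = 0.2446 x 0.02448 = 0.005988 mol, converting that many moles of HClO to ClO-.
Remaining n(HClO) = 0.007209 mol; n(ClO-) = 0.005988 mol.
By Henderson-Hasselbalch, pH = pKa + log([A^-]/[HA]) = 7.52 + log(0.005988/0.007209) = 7.52 + (-0.08) = 7.44.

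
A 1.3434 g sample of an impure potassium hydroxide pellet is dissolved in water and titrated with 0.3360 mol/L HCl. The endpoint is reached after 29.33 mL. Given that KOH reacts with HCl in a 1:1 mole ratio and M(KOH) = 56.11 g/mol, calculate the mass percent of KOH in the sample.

41.2%

n(HCl) = 0.3360 x 0.02933 = 0.009855 mol.
n(KOH) = 0.009855 / 1 = 0.009855 mol.
mass of KOH = 0.009855 x 56.11 = 0.5530 g.
% purity = 0.5530 / 1.3434 x 100 = 41.2%.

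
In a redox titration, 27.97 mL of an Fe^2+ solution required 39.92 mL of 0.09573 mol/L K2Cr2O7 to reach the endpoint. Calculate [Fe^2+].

0.820 M

n(K2Cr2O7) = 0.09573 x 0.03992 = 0.003822 mol.
From the balanced equation, 1 mol K2Cr2O7 reacts with 6 mol Fe^2+, so n(Fe^2+) = 0.003822 x 6/1 = 0.02293 mol.
[Fe^2+] = 0.02293 / 0.02797 L = 0.820 M.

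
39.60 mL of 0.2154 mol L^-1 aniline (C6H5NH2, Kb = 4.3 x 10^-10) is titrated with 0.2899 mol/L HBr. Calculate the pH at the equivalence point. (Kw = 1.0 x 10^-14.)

n(C6H5NH2) = 0.2154 x 0.03960 = 0.008530 mol; V(HBr) at equivalence = 0.008530/0.2899 = 0.02942 L.
At equivalence the base is fully converted to C6H5NH3+; total volume = 0.06902 L, so [C6H5NH3+] = 0.008530/0.06902 = 0.1236 M.
Ka(C6H5NH3+) = Kw/Kb = 1.0e-14 / 4.3 x 10^-10 = 2.33e-5.
[H^+] = sqrt(Ka x [C6H5NH3+]) = sqrt(2.33e-5 x 0.1236) = 0.00170 M.
pH = -log(0.00170) = 2.77.

2.77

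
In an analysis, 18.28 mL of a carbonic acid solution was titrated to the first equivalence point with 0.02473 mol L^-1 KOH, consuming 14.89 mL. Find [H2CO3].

n(KOH) = 0.02473 x 0.01489 = 0.0003682 mol.
At the first equivalence point, 1 mol OH^- react per mol H2CO3, so n(H2CO3) = 0.0003682 / 1 = 0.0003682 mol.
[H2CO3] = 0.0003682 / 0.01828 L = 0.0201 M.

0.0201 M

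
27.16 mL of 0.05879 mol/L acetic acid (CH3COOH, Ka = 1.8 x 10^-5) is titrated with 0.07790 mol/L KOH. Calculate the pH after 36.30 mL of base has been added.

12.29

n(acid) = 0.05879 x 0.02716 = 0.001597 mol; n(KOH) added = 0.07790 x 0.03630 = 0.002828 mol.
Base is in excess by 0.002828 - 0.001597 = 0.001231 mol in a total volume of 0.06346 L.
[OH^-] = 0.001231/0.06346 = 0.01940 M, so pOH = 1.71 and pH = 14.00 - 1.71 = 12.29.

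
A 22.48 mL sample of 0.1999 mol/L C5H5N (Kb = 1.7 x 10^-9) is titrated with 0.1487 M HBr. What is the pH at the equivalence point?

n(C5H5N) = 0.1999 x 0.02248 = 0.004494 mol; V(HBr) at equivalence = 0.004494/0.1487 = 0.03022 L.
At equivalence the base is fully converted to C5H5NH+; total volume = 0.05270 L, so [C5H5NH+] = 0.004494/0.05270 = 0.08527 M.
Ka(C5H5NH+) = Kw/Kb = 1.0e-14 / 1.7 x 10^-9 = 5.88e-6.
[H^+] = sqrt(Ka x [C5H5NH+]) = sqrt(5.88e-6 x 0.08527) = 0.000708 M.
pH = -log(0.000708) = 3.15.

3.15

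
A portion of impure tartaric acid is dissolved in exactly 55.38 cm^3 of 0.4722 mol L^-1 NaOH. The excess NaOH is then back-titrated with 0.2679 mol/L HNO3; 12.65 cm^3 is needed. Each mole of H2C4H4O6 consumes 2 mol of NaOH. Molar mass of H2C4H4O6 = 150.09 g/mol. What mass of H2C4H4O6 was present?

Total n(NaOH) added = 0.4722 x 0.05538 = 0.02615 mol.
n(HNO3) used = 0.2679 x 0.01265 = 0.003389 mol, which equals the excess n(NaOH).
So n(NaOH) consumed by the sample = 0.02615 - 0.003389 = 0.02276 mol.
n(H2C4H4O6) = 0.02276 / 2 = 0.01138 mol.
mass = 0.01138 mol x 150.09 g/mol = 1.71 g.

1.71 g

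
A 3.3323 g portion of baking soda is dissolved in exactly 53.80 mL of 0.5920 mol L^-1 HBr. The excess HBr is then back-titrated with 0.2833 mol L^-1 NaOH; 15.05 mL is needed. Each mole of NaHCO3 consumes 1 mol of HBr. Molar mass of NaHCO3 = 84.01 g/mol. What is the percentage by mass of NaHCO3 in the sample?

69.5%

Total n(HBr) added = 0.5920 x 0.05380 = 0.03185 mol.
n(NaOH) used = 0.2833 x 0.01505 = 0.004264 mol, which equals the excess n(HBr).
So n(HBr) consumed by the sample = 0.03185 - 0.004264 = 0.02759 mol.
n(NaHCO3) = 0.02759 / 1 = 0.02759 mol.
mass NaHCO3 = 0.02759 x 84.01 = 2.317 g, so %NaHCO3 = 2.317/3.3323 x 100 = 69.5%.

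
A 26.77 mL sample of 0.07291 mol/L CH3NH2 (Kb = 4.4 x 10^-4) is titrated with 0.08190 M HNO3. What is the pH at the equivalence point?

n(CH3NH2) = 0.07291 x 0.02677 = 0.001952 mol; V(HNO3) at equivalence = 0.001952/0.08190 = 0.02383 L.
At equivalence the base is fully converted to CH3NH3+; total volume = 0.05060 L, so [CH3NH3+] = 0.001952/0.05060 = 0.03857 M.
Ka(CH3NH3+) = Kw/Kb = 1.0e-14 / 4.4 x 10^-4 = 2.27e-11.
[H^+] = sqrt(Ka x [CH3NH3+]) = sqrt(2.27e-11 x 0.03857) = 9.36e-7 M.
pH = -log(9.36e-7) = 6.03.

6.03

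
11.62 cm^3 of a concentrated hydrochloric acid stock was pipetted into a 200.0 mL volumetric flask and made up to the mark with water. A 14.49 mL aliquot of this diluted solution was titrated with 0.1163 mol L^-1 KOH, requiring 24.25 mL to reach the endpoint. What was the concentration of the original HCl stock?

n(KOH) = 0.1163 x 0.02425 = 0.002820 mol.
n(HCl) in the aliquot = 0.002820 mol.
[diluted HCl] = 0.002820 / 0.01449 = 0.1946 M.
Dilution factor = 200.0/11.62 = 17.21, so [stock] = 0.1946 x 17.21 = 3.35 M.

3.35 M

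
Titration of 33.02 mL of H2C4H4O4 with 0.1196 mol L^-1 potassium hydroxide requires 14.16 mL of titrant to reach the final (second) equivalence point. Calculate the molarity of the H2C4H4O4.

n(KOH) = 0.1196 x 0.01416 = 0.001694 mol.
At the final (second) equivalence point, 2 mol OH^- react per mol H2C4H4O4, so n(H2C4H4O4) = 0.001694 / 2 = 0.0008468 mol.
[H2C4H4O4] = 0.0008468 / 0.03302 L = 0.0256 M.

0.0256 M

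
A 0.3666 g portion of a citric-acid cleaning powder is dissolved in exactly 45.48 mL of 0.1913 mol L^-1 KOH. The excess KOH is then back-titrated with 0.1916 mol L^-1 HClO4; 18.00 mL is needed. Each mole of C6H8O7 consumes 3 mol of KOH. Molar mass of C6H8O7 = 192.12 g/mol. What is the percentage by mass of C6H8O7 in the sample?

Total n(KOH) added = 0.1913 x 0.04548 = 0.008700 mol.
n(HClO4) used = 0.1916 x 0.01800 = 0.003449 mol, which equals the excess n(KOH).
So n(KOH) consumed by the sample = 0.008700 - 0.003449 = 0.005252 mol.
n(C6H8O7) = 0.005252 / 3 = 0.001751 mol.
mass C6H8O7 = 0.001751 x 192.12 = 0.3363 g, so %C6H8O7 = 0.3363/0.3666 x 100 = 91.7%.

91.7%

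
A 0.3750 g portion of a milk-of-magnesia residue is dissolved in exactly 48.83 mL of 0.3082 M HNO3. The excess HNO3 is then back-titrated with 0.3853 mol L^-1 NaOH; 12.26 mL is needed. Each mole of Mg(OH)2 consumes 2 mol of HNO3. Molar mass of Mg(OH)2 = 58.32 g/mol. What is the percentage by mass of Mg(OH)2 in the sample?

80.3%

Total n(HNO3) added = 0.3082 x 0.04883 = 0.01505 mol.
n(NaOH) used = 0.3853 x 0.01226 = 0.004724 mol, which equals the excess n(HNO3).
So n(HNO3) consumed by the sample = 0.01505 - 0.004724 = 0.01033 mol.
n(Mg(OH)2) = 0.01033 / 2 = 0.005163 mol.
mass Mg(OH)2 = 0.005163 x 58.32 = 0.3011 g, so %Mg(OH)2 = 0.3011/0.3750 x 100 = 80.3%.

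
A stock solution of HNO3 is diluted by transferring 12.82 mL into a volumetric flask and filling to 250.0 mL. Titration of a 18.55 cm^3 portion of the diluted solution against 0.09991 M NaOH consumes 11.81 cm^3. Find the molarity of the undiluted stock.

n(NaOH) = 0.09991 x 0.01181 = 0.001180 mol.
n(HNO3) in the aliquot = 0.001180 mol.
[diluted HNO3] = 0.001180 / 0.01855 = 0.06361 M.
Dilution factor = 250.0/12.82 = 19.50, so [stock] = 0.06361 x 19.50 = 1.24 M.

1.24 M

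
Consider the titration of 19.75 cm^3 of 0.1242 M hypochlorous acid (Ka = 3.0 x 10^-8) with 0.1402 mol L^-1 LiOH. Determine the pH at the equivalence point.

n(HClO) = 0.1242 x 0.01975 = 0.002453 mol; V(LiOH) at equivalence = 0.002453/0.1402 = 0.01750 L.
At equivalence all the acid is converted to ClO-; total volume = 0.01975 + 0.01750 = 0.03725 L, so [ClO-] = 0.002453/0.03725 = 0.06586 M.
Kb = Kw/Ka = 1.0e-14 / 3.0 x 10^-8 = 3.33e-7.
[OH^-] = sqrt(Kb x [ClO-]) = sqrt(3.33e-7 x 0.06586) = 0.000148 M.
pOH = 3.83, so pH = 14.00 - 3.83 = 10.17.

10.17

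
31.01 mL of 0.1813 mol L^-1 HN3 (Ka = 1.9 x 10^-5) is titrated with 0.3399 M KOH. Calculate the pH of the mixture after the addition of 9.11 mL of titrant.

4.81

Initial n(HN3) = 0.1813 x 0.03101 = 0.005622 mol.
n(KOH) added = 0.3399 x 0.009110 = 0.003096 mol, converting that many moles of HN3 to N3-.
Remaining n(HN3) = 0.002526 mol; n(N3-) = 0.003096 mol.
By Henderson-Hasselbalch, pH = pKa + log([A^-]/[HA]) = 4.72 + log(0.003096/0.002526) = 4.72 + (+0.09) = 4.81.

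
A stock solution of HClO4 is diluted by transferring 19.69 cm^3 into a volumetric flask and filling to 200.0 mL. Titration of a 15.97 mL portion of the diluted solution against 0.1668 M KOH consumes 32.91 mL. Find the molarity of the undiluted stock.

n(KOH) = 0.1668 x 0.03291 = 0.005489 mol.
n(HClO4) in the aliquot = 0.005489 mol.
[diluted HClO4] = 0.005489 / 0.01597 = 0.3437 M.
Dilution factor = 200.0/19.69 = 10.16, so [stock] = 0.3437 x 10.16 = 3.49 M.

3.49 M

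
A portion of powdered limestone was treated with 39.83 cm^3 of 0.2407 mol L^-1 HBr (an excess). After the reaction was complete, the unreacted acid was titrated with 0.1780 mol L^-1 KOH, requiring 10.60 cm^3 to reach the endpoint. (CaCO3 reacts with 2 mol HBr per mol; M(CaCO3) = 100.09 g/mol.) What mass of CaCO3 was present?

0.385 g

Total n(HBr) added = 0.2407 x 0.03983 = 0.009587 mol.
n(KOH) used = 0.1780 x 0.01060 = 0.001887 mol, which equals the excess n(HBr).
So n(HBr) consumed by the sample = 0.009587 - 0.001887 = 0.007700 mol.
n(CaCO3) = 0.007700 / 2 = 0.003850 mol.
mass = 0.003850 mol x 100.09 g/mol = 0.385 g.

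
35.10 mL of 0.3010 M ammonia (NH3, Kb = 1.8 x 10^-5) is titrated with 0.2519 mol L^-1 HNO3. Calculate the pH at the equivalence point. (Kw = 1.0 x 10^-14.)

5.06

n(NH3) = 0.3010 x 0.03510 = 0.01057 mol; V(HNO3) at equivalence = 0.01057/0.2519 = 0.04194 L.
At equivalence the base is fully converted to NH4+; total volume = 0.07704 L, so [NH4+] = 0.01057/0.07704 = 0.1371 M.
Ka(NH4+) = Kw/Kb = 1.0e-14 / 1.8 x 10^-5 = 5.56e-10.
[H^+] = sqrt(Ka x [NH4+]) = sqrt(5.56e-10 x 0.1371) = 8.73e-6 M.
pH = -log(8.73e-6) = 5.06.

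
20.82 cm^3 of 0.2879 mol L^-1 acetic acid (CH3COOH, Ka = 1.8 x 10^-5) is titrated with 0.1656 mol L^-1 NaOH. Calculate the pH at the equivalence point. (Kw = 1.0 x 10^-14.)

n(CH3COOH) = 0.2879 x 0.02082 = 0.005994 mol; V(NaOH) at equivalence = 0.005994/0.1656 = 0.03620 L.
At equivalence all the acid is converted to CH3COO-; total volume = 0.02082 + 0.03620 = 0.05702 L, so [CH3COO-] = 0.005994/0.05702 = 0.1051 M.
Kb = Kw/Ka = 1.0e-14 / 1.8 x 10^-5 = 5.56e-10.
[OH^-] = sqrt(Kb x [CH3COO-]) = sqrt(5.56e-10 x 0.1051) = 7.64e-6 M.
pOH = 5.12, so pH = 14.00 - 5.12 = 8.88.

8.88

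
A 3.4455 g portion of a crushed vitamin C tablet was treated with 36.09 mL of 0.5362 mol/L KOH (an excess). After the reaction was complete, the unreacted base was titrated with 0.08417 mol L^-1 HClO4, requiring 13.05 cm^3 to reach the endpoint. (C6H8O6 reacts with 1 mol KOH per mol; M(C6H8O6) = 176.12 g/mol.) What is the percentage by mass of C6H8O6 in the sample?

93.3%

Total n(KOH) added = 0.5362 x 0.03609 = 0.01935 mol.
n(HClO4) used = 0.08417 x 0.01305 = 0.001098 mol, which equals the excess n(KOH).
So n(KOH) consumed by the sample = 0.01935 - 0.001098 = 0.01825 mol.
n(C6H8O6) = 0.01825 / 1 = 0.01825 mol.
mass C6H8O6 = 0.01825 x 176.12 = 3.215 g, so %C6H8O6 = 3.215/3.4455 x 100 = 93.3%.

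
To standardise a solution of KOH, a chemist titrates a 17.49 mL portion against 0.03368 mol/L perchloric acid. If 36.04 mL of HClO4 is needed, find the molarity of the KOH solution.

n(HClO4) delivered = 0.03368 x 0.03604 = 0.001214 mol.
For a 1:1 reaction, n(KOH) = 0.001214 mol.
[KOH] = 0.001214 mol / 0.01749 L = 0.0694 M.

0.0694 M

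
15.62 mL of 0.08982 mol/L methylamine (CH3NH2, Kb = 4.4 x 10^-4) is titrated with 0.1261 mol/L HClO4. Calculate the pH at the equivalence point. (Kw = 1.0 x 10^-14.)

n(CH3NH2) = 0.08982 x 0.01562 = 0.001403 mol; V(HClO4) at equivalence = 0.001403/0.1261 = 0.01113 L.
At equivalence the base is fully converted to CH3NH3+; total volume = 0.02675 L, so [CH3NH3+] = 0.001403/0.02675 = 0.05246 M.
Ka(CH3NH3+) = Kw/Kb = 1.0e-14 / 4.4 x 10^-4 = 2.27e-11.
[H^+] = sqrt(Ka x [CH3NH3+]) = sqrt(2.27e-11 x 0.05246) = 1.09e-6 M.
pH = -log(1.09e-6) = 5.96.

5.96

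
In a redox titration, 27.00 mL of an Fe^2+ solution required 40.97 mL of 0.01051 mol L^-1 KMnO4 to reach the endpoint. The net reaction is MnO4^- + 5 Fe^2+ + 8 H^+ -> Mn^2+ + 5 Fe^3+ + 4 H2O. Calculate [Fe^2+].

n(KMnO4) = 0.01051 x 0.04097 = 0.0004306 mol.
From the balanced equation, 1 mol KMnO4 reacts with 5 mol Fe^2+, so n(Fe^2+) = 0.0004306 x 5/1 = 0.002153 mol.
[Fe^2+] = 0.002153 / 0.02700 L = 0.0797 M.

0.0797 M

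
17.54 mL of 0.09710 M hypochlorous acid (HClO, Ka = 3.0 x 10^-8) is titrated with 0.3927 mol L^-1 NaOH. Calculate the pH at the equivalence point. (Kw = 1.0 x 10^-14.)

n(HClO) = 0.09710 x 0.01754 = 0.001703 mol; V(NaOH) at equivalence = 0.001703/0.3927 = 0.004337 L.
At equivalence all the acid is converted to ClO-; total volume = 0.01754 + 0.004337 = 0.02188 L, so [ClO-] = 0.001703/0.02188 = 0.07785 M.
Kb = Kw/Ka = 1.0e-14 / 3.0 x 10^-8 = 3.33e-7.
[OH^-] = sqrt(Kb x [ClO-]) = sqrt(3.33e-7 x 0.07785) = 0.000161 M.
pOH = 3.79, so pH = 14.00 - 3.79 = 10.21.

10.21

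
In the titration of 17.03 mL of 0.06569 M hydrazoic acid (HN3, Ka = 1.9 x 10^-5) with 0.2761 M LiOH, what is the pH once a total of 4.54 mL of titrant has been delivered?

n(acid) = 0.06569 x 0.01703 = 0.001119 mol; n(LiOH) added = 0.2761 x 0.004540 = 0.001253 mol.
Base is in excess by 0.001253 - 0.001119 = 0.0001348 mol in a total volume of 0.02157 L.
[OH^-] = 0.0001348/0.02157 = 0.006249 M, so pOH = 2.20 and pH = 14.00 - 2.20 = 11.80.

11.80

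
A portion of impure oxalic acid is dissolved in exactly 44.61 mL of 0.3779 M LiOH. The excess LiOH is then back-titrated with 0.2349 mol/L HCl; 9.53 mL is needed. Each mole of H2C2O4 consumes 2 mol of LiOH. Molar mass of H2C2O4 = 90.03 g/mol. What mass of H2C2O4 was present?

0.658 g

Total n(LiOH) added = 0.3779 x 0.04461 = 0.01686 mol.
n(HCl) used = 0.2349 x 0.009530 = 0.002239 mol, which equals the excess n(LiOH).
So n(LiOH) consumed by the sample = 0.01686 - 0.002239 = 0.01462 mol.
n(H2C2O4) = 0.01462 / 2 = 0.007310 mol.
mass = 0.007310 mol x 90.03 g/mol = 0.658 g.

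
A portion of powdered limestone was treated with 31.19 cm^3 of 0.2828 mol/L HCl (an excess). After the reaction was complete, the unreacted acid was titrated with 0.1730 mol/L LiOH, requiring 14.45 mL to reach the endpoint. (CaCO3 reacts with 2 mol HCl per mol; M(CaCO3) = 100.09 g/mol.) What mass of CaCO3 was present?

0.316 g

Total n(HCl) added = 0.2828 x 0.03119 = 0.008821 mol.
n(LiOH) used = 0.1730 x 0.01445 = 0.002500 mol, which equals the excess n(HCl).
So n(HCl) consumed by the sample = 0.008821 - 0.002500 = 0.006321 mol.
n(CaCO3) = 0.006321 / 2 = 0.003160 mol.
mass = 0.003160 mol x 100.09 g/mol = 0.316 g.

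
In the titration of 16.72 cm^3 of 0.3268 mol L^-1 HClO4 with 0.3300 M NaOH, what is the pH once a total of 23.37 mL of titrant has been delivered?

12.75

n(acid) = 0.3268 x 0.01672 = 0.005464 mol; n(NaOH) added = 0.3300 x 0.02337 = 0.007712 mol.
Base is in excess by 0.007712 - 0.005464 = 0.002248 mol in a total volume of 0.04009 L.
[OH^-] = 0.002248/0.04009 = 0.05607 M, so pOH = 1.25 and pH = 14.00 - 1.25 = 12.75.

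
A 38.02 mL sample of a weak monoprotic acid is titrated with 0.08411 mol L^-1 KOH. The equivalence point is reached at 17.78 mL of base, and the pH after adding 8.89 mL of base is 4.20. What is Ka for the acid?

6.3 x 10^-5

8.89 mL is half of the equivalence volume, so this is the half-equivalence point where [HA] = [A^-].
At half-equivalence pH = pKa, so pKa = 4.20.
Ka = 10^(-4.20) = 6.3 x 10^-5.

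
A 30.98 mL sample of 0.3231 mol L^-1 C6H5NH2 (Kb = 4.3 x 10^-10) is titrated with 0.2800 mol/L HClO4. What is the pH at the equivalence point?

n(C6H5NH2) = 0.3231 x 0.03098 = 0.01001 mol; V(HClO4) at equivalence = 0.01001/0.2800 = 0.03575 L.
At equivalence the base is fully converted to C6H5NH3+; total volume = 0.06673 L, so [C6H5NH3+] = 0.01001/0.06673 = 0.1500 M.
Ka(C6H5NH3+) = Kw/Kb = 1.0e-14 / 4.3 x 10^-10 = 2.33e-5.
[H^+] = sqrt(Ka x [C6H5NH3+]) = sqrt(2.33e-5 x 0.1500) = 0.00187 M.
pH = -log(0.00187) = 2.73.

2.73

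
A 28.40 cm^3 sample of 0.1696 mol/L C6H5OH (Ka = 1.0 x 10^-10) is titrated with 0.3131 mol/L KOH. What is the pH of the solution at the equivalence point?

n(C6H5OH) = 0.1696 x 0.02840 = 0.004817 mol; V(KOH) at equivalence = 0.004817/0.3131 = 0.01538 L.
At equivalence all the acid is converted to C6H5O-; total volume = 0.02840 + 0.01538 = 0.04378 L, so [C6H5O-] = 0.004817/0.04378 = 0.1100 M.
Kb = Kw/Ka = 1.0e-14 / 1.0 x 10^-10 = 0.000100.
[OH^-] = sqrt(Kb x [C6H5O-]) = sqrt(0.000100 x 0.1100) = 0.00332 M.
pOH = 2.48, so pH = 14.00 - 2.48 = 11.52.

11.52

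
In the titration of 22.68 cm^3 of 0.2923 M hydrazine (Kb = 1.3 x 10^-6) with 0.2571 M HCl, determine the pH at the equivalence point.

n(N2H4) = 0.2923 x 0.02268 = 0.006629 mol; V(HCl) at equivalence = 0.006629/0.2571 = 0.02579 L.
At equivalence the base is fully converted to N2H5+; total volume = 0.04847 L, so [N2H5+] = 0.006629/0.04847 = 0.1368 M.
Ka(N2H5+) = Kw/Kb = 1.0e-14 / 1.3 x 10^-6 = 7.69e-9.
[H^+] = sqrt(Ka x [N2H5+]) = sqrt(7.69e-9 x 0.1368) = 3.24e-5 M.
pH = -log(3.24e-5) = 4.49.

4.49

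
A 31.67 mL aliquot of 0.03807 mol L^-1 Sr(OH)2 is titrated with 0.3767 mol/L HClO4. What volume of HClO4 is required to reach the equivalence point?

n(Sr(OH)2) = 0.03807 mol/L x 0.03167 L = 0.001206 mol.
The neutralisation is 1 Sr(OH)2 : 2 HClO4, so n(HClO4) = 0.001206 x 2/1 = 0.002411 mol.
V(HClO4) = 0.002411 / 0.3767 = 0.006401 L = 6.40 mL.

6.40 mL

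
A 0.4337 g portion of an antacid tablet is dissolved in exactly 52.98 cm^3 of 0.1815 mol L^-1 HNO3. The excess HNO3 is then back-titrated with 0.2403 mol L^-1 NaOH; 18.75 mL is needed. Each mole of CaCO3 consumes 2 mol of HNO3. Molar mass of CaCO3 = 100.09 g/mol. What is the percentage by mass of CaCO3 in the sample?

Total n(HNO3) added = 0.1815 x 0.05298 = 0.009616 mol.
n(NaOH) used = 0.2403 x 0.01875 = 0.004506 mol, which equals the excess n(HNO3).
So n(HNO3) consumed by the sample = 0.009616 - 0.004506 = 0.005110 mol.
n(CaCO3) = 0.005110 / 2 = 0.002555 mol.
mass CaCO3 = 0.002555 x 100.09 = 0.2557 g, so %CaCO3 = 0.2557/0.4337 x 100 = 59.0%.

59.0%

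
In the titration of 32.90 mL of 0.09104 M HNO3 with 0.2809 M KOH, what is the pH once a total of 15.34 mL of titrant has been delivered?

n(acid) = 0.09104 x 0.03290 = 0.002995 mol; n(KOH) added = 0.2809 x 0.01534 = 0.004309 mol.
Base is in excess by 0.004309 - 0.002995 = 0.001314 mol in a total volume of 0.04824 L.
[OH^-] = 0.001314/0.04824 = 0.02723 M, so pOH = 1.56 and pH = 14.00 - 1.56 = 12.44.

12.44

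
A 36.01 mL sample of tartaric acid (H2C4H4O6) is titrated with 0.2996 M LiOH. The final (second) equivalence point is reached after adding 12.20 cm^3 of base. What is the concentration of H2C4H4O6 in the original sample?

n(LiOH) = 0.2996 x 0.01220 = 0.003655 mol.
At the final (second) equivalence point, 2 mol OH^- react per mol H2C4H4O6, so n(H2C4H4O6) = 0.003655 / 2 = 0.001828 mol.
[H2C4H4O6] = 0.001828 / 0.03601 L = 0.0508 M.

0.0508 M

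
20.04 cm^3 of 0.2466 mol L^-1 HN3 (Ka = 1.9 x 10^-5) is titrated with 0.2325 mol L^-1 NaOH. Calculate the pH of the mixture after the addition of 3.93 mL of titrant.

4.08

Initial n(HN3) = 0.2466 x 0.02004 = 0.004942 mol.
n(NaOH) added = 0.2325 x 0.003930 = 0.0009137 mol, converting that many moles of HN3 to N3-.
Remaining n(HN3) = 0.004028 mol; n(N3-) = 0.0009137 mol.
By Henderson-Hasselbalch, pH = pKa + log([A^-]/[HA]) = 4.72 + log(0.0009137/0.004028) = 4.72 + (-0.64) = 4.08.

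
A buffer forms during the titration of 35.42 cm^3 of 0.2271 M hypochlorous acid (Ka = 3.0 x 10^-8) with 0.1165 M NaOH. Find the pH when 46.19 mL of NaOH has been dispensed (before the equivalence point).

Initial n(HClO) = 0.2271 x 0.03542 = 0.008044 mol.
n(NaOH) added = 0.1165 x 0.04619 = 0.005381 mol, converting that many moles of HClO to ClO-.
Remaining n(HClO) = 0.002663 mol; n(ClO-) = 0.005381 mol.
By Henderson-Hasselbalch, pH = pKa + log([A^-]/[HA]) = 7.52 + log(0.005381/0.002663) = 7.52 + (+0.31) = 7.83.

7.83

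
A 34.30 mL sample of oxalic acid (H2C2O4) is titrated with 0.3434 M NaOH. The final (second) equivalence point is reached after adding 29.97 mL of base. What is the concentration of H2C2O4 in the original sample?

0.150 M

n(NaOH) = 0.3434 x 0.02997 = 0.01029 mol.
At the final (second) equivalence point, 2 mol OH^- react per mol H2C2O4, so n(H2C2O4) = 0.01029 / 2 = 0.005146 mol.
[H2C2O4] = 0.005146 / 0.03430 L = 0.150 M.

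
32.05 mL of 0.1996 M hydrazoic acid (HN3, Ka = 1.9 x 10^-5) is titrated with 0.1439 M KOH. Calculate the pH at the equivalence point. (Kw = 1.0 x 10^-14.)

n(HN3) = 0.1996 x 0.03205 = 0.006397 mol; V(KOH) at equivalence = 0.006397/0.1439 = 0.04446 L.
At equivalence all the acid is converted to N3-; total volume = 0.03205 + 0.04446 = 0.07651 L, so [N3-] = 0.006397/0.07651 = 0.08362 M.
Kb = Kw/Ka = 1.0e-14 / 1.9 x 10^-5 = 5.26e-10.
[OH^-] = sqrt(Kb x [N3-]) = sqrt(5.26e-10 x 0.08362) = 6.63e-6 M.
pOH = 5.18, so pH = 14.00 - 5.18 = 8.82.

8.82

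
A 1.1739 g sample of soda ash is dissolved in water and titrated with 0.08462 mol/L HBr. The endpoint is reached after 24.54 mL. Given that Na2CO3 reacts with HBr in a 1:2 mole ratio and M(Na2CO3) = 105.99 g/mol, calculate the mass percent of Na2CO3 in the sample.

n(HBr) = 0.08462 x 0.02454 = 0.002077 mol.
n(Na2CO3) = 0.002077 / 2 = 0.001038 mol.
mass of Na2CO3 = 0.001038 x 105.99 = 0.1100 g.
% purity = 0.1100 / 1.1739 x 100 = 9.37%.

9.37%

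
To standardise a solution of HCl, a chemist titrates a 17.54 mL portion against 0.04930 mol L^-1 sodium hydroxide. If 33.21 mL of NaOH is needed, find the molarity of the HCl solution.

n(NaOH) delivered = 0.04930 x 0.03321 = 0.001637 mol.
For a 1:1 reaction, n(HCl) = 0.001637 mol.
[HCl] = 0.001637 mol / 0.01754 L = 0.0933 M.

0.0933 M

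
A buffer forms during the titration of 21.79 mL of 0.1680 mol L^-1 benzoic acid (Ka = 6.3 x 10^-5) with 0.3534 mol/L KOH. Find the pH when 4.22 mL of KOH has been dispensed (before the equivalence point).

Initial n(C6H5COOH) = 0.1680 x 0.02179 = 0.003661 mol.
n(KOH) added = 0.3534 x 0.004220 = 0.001491 mol, converting that many moles of C6H5COOH to C6H5COO-.
Remaining n(C6H5COOH) = 0.002169 mol; n(C6H5COO-) = 0.001491 mol.
By Henderson-Hasselbalch, pH = pKa + log([A^-]/[HA]) = 4.20 + log(0.001491/0.002169) = 4.20 + (-0.16) = 4.04.

4.04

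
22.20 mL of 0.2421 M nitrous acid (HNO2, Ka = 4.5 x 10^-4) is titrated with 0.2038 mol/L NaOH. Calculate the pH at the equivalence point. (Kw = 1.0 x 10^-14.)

8.20

n(HNO2) = 0.2421 x 0.02220 = 0.005375 mol; V(NaOH) at equivalence = 0.005375/0.2038 = 0.02637 L.
At equivalence all the acid is converted to NO2-; total volume = 0.02220 + 0.02637 = 0.04857 L, so [NO2-] = 0.005375/0.04857 = 0.1107 M.
Kb = Kw/Ka = 1.0e-14 / 4.5 x 10^-4 = 2.22e-11.
[OH^-] = sqrt(Kb x [NO2-]) = sqrt(2.22e-11 x 0.1107) = 1.57e-6 M.
pOH = 5.80, so pH = 14.00 - 5.80 = 8.20.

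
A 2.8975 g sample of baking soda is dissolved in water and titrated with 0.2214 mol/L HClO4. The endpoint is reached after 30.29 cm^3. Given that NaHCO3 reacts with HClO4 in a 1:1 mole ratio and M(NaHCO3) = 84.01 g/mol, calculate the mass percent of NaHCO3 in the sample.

19.4%

n(HClO4) = 0.2214 x 0.03029 = 0.006706 mol.
n(NaHCO3) = 0.006706 / 1 = 0.006706 mol.
mass of NaHCO3 = 0.006706 x 84.01 = 0.5634 g.
% purity = 0.5634 / 2.8975 x 100 = 19.4%.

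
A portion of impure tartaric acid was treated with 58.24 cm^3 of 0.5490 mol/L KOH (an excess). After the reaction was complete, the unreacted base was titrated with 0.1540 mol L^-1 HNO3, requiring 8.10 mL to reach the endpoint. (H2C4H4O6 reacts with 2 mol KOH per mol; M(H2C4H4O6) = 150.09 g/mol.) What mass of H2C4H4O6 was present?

Total n(KOH) added = 0.5490 x 0.05824 = 0.03197 mol.
n(HNO3) used = 0.1540 x 0.008100 = 0.001247 mol, which equals the excess n(KOH).
So n(KOH) consumed by the sample = 0.03197 - 0.001247 = 0.03073 mol.
n(H2C4H4O6) = 0.03073 / 2 = 0.01536 mol.
mass = 0.01536 mol x 150.09 g/mol = 2.31 g.

2.31 g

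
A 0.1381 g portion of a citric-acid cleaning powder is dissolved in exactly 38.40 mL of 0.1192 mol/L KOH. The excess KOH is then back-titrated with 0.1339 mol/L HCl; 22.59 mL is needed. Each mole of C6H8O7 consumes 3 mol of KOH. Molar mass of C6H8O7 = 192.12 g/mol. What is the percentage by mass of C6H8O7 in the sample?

72.0%

Total n(KOH) added = 0.1192 x 0.03840 = 0.004577 mol.
n(HCl) used = 0.1339 x 0.02259 = 0.003025 mol, which equals the excess n(KOH).
So n(KOH) consumed by the sample = 0.004577 - 0.003025 = 0.001552 mol.
n(C6H8O7) = 0.001552 / 3 = 0.0005175 mol.
mass C6H8O7 = 0.0005175 x 192.12 = 0.09942 g, so %C6H8O7 = 0.09942/0.1381 x 100 = 72.0%.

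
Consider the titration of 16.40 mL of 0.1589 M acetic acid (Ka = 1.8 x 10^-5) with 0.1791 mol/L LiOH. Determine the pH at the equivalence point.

n(CH3COOH) = 0.1589 x 0.01640 = 0.002606 mol; V(LiOH) at equivalence = 0.002606/0.1791 = 0.01455 L.
At equivalence all the acid is converted to CH3COO-; total volume = 0.01640 + 0.01455 = 0.03095 L, so [CH3COO-] = 0.002606/0.03095 = 0.08420 M.
Kb = Kw/Ka = 1.0e-14 / 1.8 x 10^-5 = 5.56e-10.
[OH^-] = sqrt(Kb x [CH3COO-]) = sqrt(5.56e-10 x 0.08420) = 6.84e-6 M.
pOH = 5.16, so pH = 14.00 - 5.16 = 8.84.

8.84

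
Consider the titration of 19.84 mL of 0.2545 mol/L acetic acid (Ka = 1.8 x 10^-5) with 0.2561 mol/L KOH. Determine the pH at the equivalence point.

8.93

n(CH3COOH) = 0.2545 x 0.01984 = 0.005049 mol; V(KOH) at equivalence = 0.005049/0.2561 = 0.01972 L.
At equivalence all the acid is converted to CH3COO-; total volume = 0.01984 + 0.01972 = 0.03956 L, so [CH3COO-] = 0.005049/0.03956 = 0.1276 M.
Kb = Kw/Ka = 1.0e-14 / 1.8 x 10^-5 = 5.56e-10.
[OH^-] = sqrt(Kb x [CH3COO-]) = sqrt(5.56e-10 x 0.1276) = 8.42e-6 M.
pOH = 5.07, so pH = 14.00 - 5.07 = 8.93.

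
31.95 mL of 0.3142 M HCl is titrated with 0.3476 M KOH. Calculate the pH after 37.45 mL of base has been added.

n(acid) = 0.3142 x 0.03195 = 0.01004 mol; n(KOH) added = 0.3476 x 0.03745 = 0.01302 mol.
Base is in excess by 0.01302 - 0.01004 = 0.002979 mol in a total volume of 0.06940 L.
[OH^-] = 0.002979/0.06940 = 0.04292 M, so pOH = 1.37 and pH = 14.00 - 1.37 = 12.63.

12.63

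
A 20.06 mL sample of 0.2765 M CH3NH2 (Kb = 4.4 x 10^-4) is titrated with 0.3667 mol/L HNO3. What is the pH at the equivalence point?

5.72

n(CH3NH2) = 0.2765 x 0.02006 = 0.005547 mol; V(HNO3) at equivalence = 0.005547/0.3667 = 0.01513 L.
At equivalence the base is fully converted to CH3NH3+; total volume = 0.03519 L, so [CH3NH3+] = 0.005547/0.03519 = 0.1576 M.
Ka(CH3NH3+) = Kw/Kb = 1.0e-14 / 4.4 x 10^-4 = 2.27e-11.
[H^+] = sqrt(Ka x [CH3NH3+]) = sqrt(2.27e-11 x 0.1576) = 1.89e-6 M.
pH = -log(1.89e-6) = 5.72.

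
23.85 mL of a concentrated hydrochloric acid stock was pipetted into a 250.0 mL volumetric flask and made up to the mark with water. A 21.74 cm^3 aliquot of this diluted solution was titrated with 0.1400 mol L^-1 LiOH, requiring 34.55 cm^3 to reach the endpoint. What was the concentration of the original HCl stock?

n(LiOH) = 0.1400 x 0.03455 = 0.004837 mol.
n(HCl) in the aliquot = 0.004837 mol.
[diluted HCl] = 0.004837 / 0.02174 = 0.2225 M.
Dilution factor = 250.0/23.85 = 10.48, so [stock] = 0.2225 x 10.48 = 2.33 M.

2.33 M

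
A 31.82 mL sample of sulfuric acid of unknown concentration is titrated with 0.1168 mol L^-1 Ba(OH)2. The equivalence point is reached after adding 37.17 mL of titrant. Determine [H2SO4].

n(Ba(OH)2) delivered = 0.1168 x 0.03717 = 0.004341 mol.
For a 1:1 reaction, n(H2SO4) = 0.004341 mol.
[H2SO4] = 0.004341 mol / 0.03182 L = 0.136 M.

0.136 M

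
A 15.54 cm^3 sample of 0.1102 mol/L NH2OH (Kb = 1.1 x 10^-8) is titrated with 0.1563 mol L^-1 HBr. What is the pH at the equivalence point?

n(NH2OH) = 0.1102 x 0.01554 = 0.001713 mol; V(HBr) at equivalence = 0.001713/0.1563 = 0.01096 L.
At equivalence the base is fully converted to NH3OH+; total volume = 0.02650 L, so [NH3OH+] = 0.001713/0.02650 = 0.06463 M.
Ka(NH3OH+) = Kw/Kb = 1.0e-14 / 1.1 x 10^-8 = 9.09e-7.
[H^+] = sqrt(Ka x [NH3OH+]) = sqrt(9.09e-7 x 0.06463) = 0.000242 M.
pH = -log(0.000242) = 3.62.

3.62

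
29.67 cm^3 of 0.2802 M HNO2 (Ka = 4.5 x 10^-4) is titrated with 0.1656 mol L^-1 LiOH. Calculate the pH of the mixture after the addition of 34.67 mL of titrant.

3.70

Initial n(HNO2) = 0.2802 x 0.02967 = 0.008314 mol.
n(LiOH) added = 0.1656 x 0.03467 = 0.005741 mol, converting that many moles of HNO2 to NO2-.
Remaining n(HNO2) = 0.002572 mol; n(NO2-) = 0.005741 mol.
By Henderson-Hasselbalch, pH = pKa + log([A^-]/[HA]) = 3.35 + log(0.005741/0.002572) = 3.35 + (+0.35) = 3.70.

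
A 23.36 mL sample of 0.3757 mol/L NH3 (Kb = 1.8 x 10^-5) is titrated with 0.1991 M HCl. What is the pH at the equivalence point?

n(NH3) = 0.3757 x 0.02336 = 0.008776 mol; V(HCl) at equivalence = 0.008776/0.1991 = 0.04408 L.
At equivalence the base is fully converted to NH4+; total volume = 0.06744 L, so [NH4+] = 0.008776/0.06744 = 0.1301 M.
Ka(NH4+) = Kw/Kb = 1.0e-14 / 1.8 x 10^-5 = 5.56e-10.
[H^+] = sqrt(Ka x [NH4+]) = sqrt(5.56e-10 x 0.1301) = 8.50e-6 M.
pH = -log(8.50e-6) = 5.07.

5.07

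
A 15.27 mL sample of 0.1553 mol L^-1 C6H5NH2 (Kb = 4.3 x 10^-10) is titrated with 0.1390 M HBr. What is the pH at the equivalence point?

2.88

n(C6H5NH2) = 0.1553 x 0.01527 = 0.002371 mol; V(HBr) at equivalence = 0.002371/0.1390 = 0.01706 L.
At equivalence the base is fully converted to C6H5NH3+; total volume = 0.03233 L, so [C6H5NH3+] = 0.002371/0.03233 = 0.07335 M.
Ka(C6H5NH3+) = Kw/Kb = 1.0e-14 / 4.3 x 10^-10 = 2.33e-5.
[H^+] = sqrt(Ka x [C6H5NH3+]) = sqrt(2.33e-5 x 0.07335) = 0.00131 M.
pH = -log(0.00131) = 2.88.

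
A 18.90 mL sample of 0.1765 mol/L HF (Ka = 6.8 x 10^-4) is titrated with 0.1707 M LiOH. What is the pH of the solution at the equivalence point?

n(HF) = 0.1765 x 0.01890 = 0.003336 mol; V(LiOH) at equivalence = 0.003336/0.1707 = 0.01954 L.
At equivalence all the acid is converted to F-; total volume = 0.01890 + 0.01954 = 0.03844 L, so [F-] = 0.003336/0.03844 = 0.08678 M.
Kb = Kw/Ka = 1.0e-14 / 6.8 x 10^-4 = 1.47e-11.
[OH^-] = sqrt(Kb x [F-]) = sqrt(1.47e-11 x 0.08678) = 1.13e-6 M.
pOH = 5.95, so pH = 14.00 - 5.95 = 8.05.

8.05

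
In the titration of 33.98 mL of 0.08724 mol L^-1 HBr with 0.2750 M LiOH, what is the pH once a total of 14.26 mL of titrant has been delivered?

12.30

n(acid) = 0.08724 x 0.03398 = 0.002964 mol; n(LiOH) added = 0.2750 x 0.01426 = 0.003922 mol.
Base is in excess by 0.003922 - 0.002964 = 0.0009571 mol in a total volume of 0.04824 L.
[OH^-] = 0.0009571/0.04824 = 0.01984 M, so pOH = 1.70 and pH = 14.00 - 1.70 = 12.30.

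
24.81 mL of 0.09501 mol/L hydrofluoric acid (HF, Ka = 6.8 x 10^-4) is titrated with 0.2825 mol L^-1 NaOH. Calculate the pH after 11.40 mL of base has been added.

n(acid) = 0.09501 x 0.02481 = 0.002357 mol; n(NaOH) added = 0.2825 x 0.01140 = 0.003220 mol.
Base is in excess by 0.003220 - 0.002357 = 0.0008633 mol in a total volume of 0.03621 L.
[OH^-] = 0.0008633/0.03621 = 0.02384 M, so pOH = 1.62 and pH = 14.00 - 1.62 = 12.38.

12.38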